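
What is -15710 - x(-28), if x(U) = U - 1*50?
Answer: -15632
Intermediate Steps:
x(U) = -50 + U (x(U) = U - 50 = -50 + U)
-15710 - x(-28) = -15710 - (-50 - 28) = -15710 - 1*(-78) = -15710 + 78 = -15632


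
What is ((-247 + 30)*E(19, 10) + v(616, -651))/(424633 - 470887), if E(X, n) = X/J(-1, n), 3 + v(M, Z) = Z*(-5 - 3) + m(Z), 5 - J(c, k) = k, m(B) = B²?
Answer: -2149153/231270 ≈ -9.2928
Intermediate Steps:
J(c, k) = 5 - k
v(M, Z) = -3 + Z² - 8*Z (v(M, Z) = -3 + (Z*(-5 - 3) + Z²) = -3 + (Z*(-8) + Z²) = -3 + (-8*Z + Z²) = -3 + (Z² - 8*Z) = -3 + Z² - 8*Z)
E(X, n) = X/(5 - n)
((-247 + 30)*E(19, 10) + v(616, -651))/(424633 - 470887) = ((-247 + 30)*(-1*19/(-5 + 10)) + (-3 + (-651)² - 8*(-651)))/(424633 - 470887) = (-(-217)*19/5 + (-3 + 423801 + 5208))/(-46254) = (-(-217)*19/5 + 429006)*(-1/46254) = (-217*(-19/5) + 429006)*(-1/46254) = (4123/5 + 429006)*(-1/46254) = (2149153/5)*(-1/46254) = -2149153/231270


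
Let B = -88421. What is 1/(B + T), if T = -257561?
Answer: -1/345982 ≈ -2.8903e-6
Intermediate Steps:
1/(B + T) = 1/(-88421 - 257561) = 1/(-345982) = -1/345982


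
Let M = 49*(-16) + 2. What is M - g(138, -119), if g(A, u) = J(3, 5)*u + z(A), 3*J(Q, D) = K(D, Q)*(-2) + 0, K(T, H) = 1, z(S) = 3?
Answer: -2593/3 ≈ -864.33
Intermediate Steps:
M = -782 (M = -784 + 2 = -782)
J(Q, D) = -2/3 (J(Q, D) = (1*(-2) + 0)/3 = (-2 + 0)/3 = (1/3)*(-2) = -2/3)
g(A, u) = 3 - 2*u/3 (g(A, u) = -2*u/3 + 3 = 3 - 2*u/3)
M - g(138, -119) = -782 - (3 - 2/3*(-119)) = -782 - (3 + 238/3) = -782 - 1*247/3 = -782 - 247/3 = -2593/3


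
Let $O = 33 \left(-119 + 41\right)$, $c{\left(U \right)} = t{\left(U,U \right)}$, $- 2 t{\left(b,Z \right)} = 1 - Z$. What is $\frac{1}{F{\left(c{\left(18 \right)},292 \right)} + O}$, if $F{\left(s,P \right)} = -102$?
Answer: $- \frac{1}{2676} \approx -0.00037369$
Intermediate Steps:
$t{\left(b,Z \right)} = - \frac{1}{2} + \frac{Z}{2}$ ($t{\left(b,Z \right)} = - \frac{1 - Z}{2} = - \frac{1}{2} + \frac{Z}{2}$)
$c{\left(U \right)} = - \frac{1}{2} + \frac{U}{2}$
$O = -2574$ ($O = 33 \left(-78\right) = -2574$)
$\frac{1}{F{\left(c{\left(18 \right)},292 \right)} + O} = \frac{1}{-102 - 2574} = \frac{1}{-2676} = - \frac{1}{2676}$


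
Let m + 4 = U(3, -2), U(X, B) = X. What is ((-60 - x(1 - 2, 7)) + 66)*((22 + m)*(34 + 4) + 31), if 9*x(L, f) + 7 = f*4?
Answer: 9119/3 ≈ 3039.7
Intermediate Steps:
m = -1 (m = -4 + 3 = -1)
x(L, f) = -7/9 + 4*f/9 (x(L, f) = -7/9 + (f*4)/9 = -7/9 + (4*f)/9 = -7/9 + 4*f/9)
((-60 - x(1 - 2, 7)) + 66)*((22 + m)*(34 + 4) + 31) = ((-60 - (-7/9 + (4/9)*7)) + 66)*((22 - 1)*(34 + 4) + 31) = ((-60 - (-7/9 + 28/9)) + 66)*(21*38 + 31) = ((-60 - 1*7/3) + 66)*(798 + 31) = ((-60 - 7/3) + 66)*829 = (-187/3 + 66)*829 = (11/3)*829 = 9119/3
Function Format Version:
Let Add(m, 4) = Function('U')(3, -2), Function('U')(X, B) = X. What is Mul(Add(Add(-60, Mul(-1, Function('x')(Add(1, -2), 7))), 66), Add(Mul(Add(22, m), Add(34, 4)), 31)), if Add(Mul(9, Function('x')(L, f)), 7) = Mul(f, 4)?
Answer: Rational(9119, 3) ≈ 3039.7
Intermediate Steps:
m = -1 (m = Add(-4, 3) = -1)
Function('x')(L, f) = Add(Rational(-7, 9), Mul(Rational(4, 9), f)) (Function('x')(L, f) = Add(Rational(-7, 9), Mul(Rational(1, 9), Mul(f, 4))) = Add(Rational(-7, 9), Mul(Rational(1, 9), Mul(4, f))) = Add(Rational(-7, 9), Mul(Rational(4, 9), f)))
Mul(Add(Add(-60, Mul(-1, Function('x')(Add(1, -2), 7))), 66), Add(Mul(Add(22, m), Add(34, 4)), 31)) = Mul(Add(Add(-60, Mul(-1, Add(Rational(-7, 9), Mul(Rational(4, 9), 7)))), 66), Add(Mul(Add(22, -1), Add(34, 4)), 31)) = Mul(Add(Add(-60, Mul(-1, Add(Rational(-7, 9), Rational(28, 9)))), 66), Add(Mul(21, 38), 31)) = Mul(Add(Add(-60, Mul(-1, Rational(7, 3))), 66), Add(798, 31)) = Mul(Add(Add(-60, Rational(-7, 3)), 66), 829) = Mul(Add(Rational(-187, 3), 66), 829) = Mul(Rational(11, 3), 829) = Rational(9119, 3)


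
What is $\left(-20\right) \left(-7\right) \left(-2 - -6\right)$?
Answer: $560$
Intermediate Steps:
$\left(-20\right) \left(-7\right) \left(-2 - -6\right) = 140 \left(-2 + 6\right) = 140 \cdot 4 = 560$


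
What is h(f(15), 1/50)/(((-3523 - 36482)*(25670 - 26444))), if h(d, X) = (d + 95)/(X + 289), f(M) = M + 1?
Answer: 185/14915296179 ≈ 1.2403e-8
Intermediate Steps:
f(M) = 1 + M
h(d, X) = (95 + d)/(289 + X)
h(f(15), 1/50)/(((-3523 - 36482)*(25670 - 26444))) = ((95 + (1 + 15))/(289 + 1/50))/(((-3523 - 36482)*(25670 - 26444))) = ((95 + 16)/(289 + 1/50))/((-40005*(-774))) = (111/(14451/50))/30963870 = ((50/14451)*111)*(1/30963870) = (1850/4817)*(1/30963870) = 185/14915296179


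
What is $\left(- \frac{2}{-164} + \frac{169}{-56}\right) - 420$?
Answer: $- \frac{971221}{2296} \approx -423.01$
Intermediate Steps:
$\left(- \frac{2}{-164} + \frac{169}{-56}\right) - 420 = \left(\left(-2\right) \left(- \frac{1}{164}\right) + 169 \left(- \frac{1}{56}\right)\right) - 420 = \left(\frac{1}{82} - \frac{169}{56}\right) - 420 = - \frac{6901}{2296} - 420 = - \frac{971221}{2296}$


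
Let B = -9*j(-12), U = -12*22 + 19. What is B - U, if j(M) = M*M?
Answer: -1051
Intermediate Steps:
j(M) = M**2
U = -245 (U = -264 + 19 = -245)
B = -1296 (B = -9*(-12)**2 = -9*144 = -1296)
B - U = -1296 - 1*(-245) = -1296 + 245 = -1051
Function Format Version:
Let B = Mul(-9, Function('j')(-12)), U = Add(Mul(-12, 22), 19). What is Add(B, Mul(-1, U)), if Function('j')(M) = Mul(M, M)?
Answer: -1051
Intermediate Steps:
Function('j')(M) = Pow(M, 2)
U = -245 (U = Add(-264, 19) = -245)
B = -1296 (B = Mul(-9, Pow(-12, 2)) = Mul(-9, 144) = -1296)
Add(B, Mul(-1, U)) = Add(-1296, Mul(-1, -245)) = Add(-1296, 245) = -1051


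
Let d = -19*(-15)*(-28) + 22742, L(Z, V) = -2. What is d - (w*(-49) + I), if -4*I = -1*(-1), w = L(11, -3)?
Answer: 58657/4 ≈ 14664.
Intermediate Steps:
w = -2
I = -1/4 (I = -(-1)*(-1)/4 = -1/4*1 = -1/4 ≈ -0.25000)
d = 14762 (d = 285*(-28) + 22742 = -7980 + 22742 = 14762)
d - (w*(-49) + I) = 14762 - (-2*(-49) - 1/4) = 14762 - (98 - 1/4) = 14762 - 1*391/4 = 14762 - 391/4 = 58657/4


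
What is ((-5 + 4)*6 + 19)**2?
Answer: 169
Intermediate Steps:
((-5 + 4)*6 + 19)**2 = (-1*6 + 19)**2 = (-6 + 19)**2 = 13**2 = 169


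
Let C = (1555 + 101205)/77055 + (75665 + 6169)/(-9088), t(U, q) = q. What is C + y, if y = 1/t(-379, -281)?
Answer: -151018618903/19677751104 ≈ -7.6746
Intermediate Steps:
y = -1/281 (y = 1/(-281) = -1/281 ≈ -0.0035587)
C = -537183599/70027584 (C = 102760*(1/77055) + 81834*(-1/9088) = 20552/15411 - 40917/4544 = -537183599/70027584 ≈ -7.6710)
C + y = -537183599/70027584 - 1/281 = -151018618903/19677751104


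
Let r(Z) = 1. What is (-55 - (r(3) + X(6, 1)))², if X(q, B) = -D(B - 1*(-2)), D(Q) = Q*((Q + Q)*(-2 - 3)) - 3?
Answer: 22201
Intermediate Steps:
D(Q) = -3 - 10*Q² (D(Q) = Q*((2*Q)*(-5)) - 3 = Q*(-10*Q) - 3 = -10*Q² - 3 = -3 - 10*Q²)
X(q, B) = 3 + 10*(2 + B)² (X(q, B) = -(-3 - 10*(B - 1*(-2))²) = -(-3 - 10*(B + 2)²) = -(-3 - 10*(2 + B)²) = 3 + 10*(2 + B)²)
(-55 - (r(3) + X(6, 1)))² = (-55 - (1 + (3 + 10*(2 + 1)²)))² = (-55 - (1 + (3 + 10*3²)))² = (-55 - (1 + (3 + 10*9)))² = (-55 - (1 + (3 + 90)))² = (-55 - (1 + 93))² = (-55 - 1*94)² = (-55 - 94)² = (-149)² = 22201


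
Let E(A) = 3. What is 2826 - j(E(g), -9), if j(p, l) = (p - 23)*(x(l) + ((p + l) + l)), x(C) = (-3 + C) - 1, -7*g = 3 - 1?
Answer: 2266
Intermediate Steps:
g = -2/7 (g = -(3 - 1)/7 = -⅐*2 = -2/7 ≈ -0.28571)
x(C) = -4 + C
j(p, l) = (-23 + p)*(-4 + p + 3*l) (j(p, l) = (p - 23)*((-4 + l) + ((p + l) + l)) = (-23 + p)*((-4 + l) + ((l + p) + l)) = (-23 + p)*((-4 + l) + (p + 2*l)) = (-23 + p)*(-4 + p + 3*l))
2826 - j(E(g), -9) = 2826 - (92 + 3² - 69*(-9) - 27*3 + 3*(-9)*3) = 2826 - (92 + 9 + 621 - 81 - 81) = 2826 - 1*560 = 2826 - 560 = 2266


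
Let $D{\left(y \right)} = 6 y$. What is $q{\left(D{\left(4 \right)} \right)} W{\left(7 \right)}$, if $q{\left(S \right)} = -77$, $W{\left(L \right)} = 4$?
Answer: $-308$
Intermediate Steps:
$q{\left(D{\left(4 \right)} \right)} W{\left(7 \right)} = \left(-77\right) 4 = -308$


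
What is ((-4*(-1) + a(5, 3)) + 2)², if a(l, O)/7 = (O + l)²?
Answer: 206116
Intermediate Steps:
a(l, O) = 7*(O + l)²
((-4*(-1) + a(5, 3)) + 2)² = ((-4*(-1) + 7*(3 + 5)²) + 2)² = ((4 + 7*8²) + 2)² = ((4 + 7*64) + 2)² = ((4 + 448) + 2)² = (452 + 2)² = 454² = 206116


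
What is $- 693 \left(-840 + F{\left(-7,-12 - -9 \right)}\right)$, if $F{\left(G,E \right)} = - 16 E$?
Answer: $548856$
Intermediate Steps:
$- 693 \left(-840 + F{\left(-7,-12 - -9 \right)}\right) = - 693 \left(-840 - 16 \left(-12 - -9\right)\right) = - 693 \left(-840 - 16 \left(-12 + 9\right)\right) = - 693 \left(-840 - -48\right) = - 693 \left(-840 + 48\right) = \left(-693\right) \left(-792\right) = 548856$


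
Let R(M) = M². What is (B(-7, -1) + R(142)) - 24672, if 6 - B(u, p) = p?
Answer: -4501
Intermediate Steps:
B(u, p) = 6 - p
(B(-7, -1) + R(142)) - 24672 = ((6 - 1*(-1)) + 142²) - 24672 = ((6 + 1) + 20164) - 24672 = (7 + 20164) - 24672 = 20171 - 24672 = -4501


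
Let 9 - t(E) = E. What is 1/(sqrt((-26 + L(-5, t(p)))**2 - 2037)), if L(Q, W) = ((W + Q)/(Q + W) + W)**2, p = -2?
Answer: sqrt(11887)/11887 ≈ 0.0091720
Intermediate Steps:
t(E) = 9 - E
L(Q, W) = (1 + W)**2 (L(Q, W) = ((Q + W)/(Q + W) + W)**2 = (1 + W)**2)
1/(sqrt((-26 + L(-5, t(p)))**2 - 2037)) = 1/(sqrt((-26 + (1 + (9 - 1*(-2))**2 + 2*(9 - 1*(-2))))**2 - 2037)) = 1/(sqrt((-26 + (1 + (9 + 2)**2 + 2*(9 + 2)))**2 - 2037)) = 1/(sqrt((-26 + (1 + 11**2 + 2*11))**2 - 2037)) = 1/(sqrt((-26 + (1 + 121 + 22))**2 - 2037)) = 1/(sqrt((-26 + 144)**2 - 2037)) = 1/(sqrt(118**2 - 2037)) = 1/(sqrt(13924 - 2037)) = 1/(sqrt(11887)) = sqrt(11887)/11887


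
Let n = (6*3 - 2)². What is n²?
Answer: 65536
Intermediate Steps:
n = 256 (n = (18 - 2)² = 16² = 256)
n² = 256² = 65536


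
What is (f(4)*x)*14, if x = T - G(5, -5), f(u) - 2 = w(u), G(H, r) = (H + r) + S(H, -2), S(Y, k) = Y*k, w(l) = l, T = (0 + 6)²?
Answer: 3864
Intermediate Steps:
T = 36 (T = 6² = 36)
G(H, r) = r - H (G(H, r) = (H + r) + H*(-2) = (H + r) - 2*H = r - H)
f(u) = 2 + u
x = 46 (x = 36 - (-5 - 1*5) = 36 - (-5 - 5) = 36 - 1*(-10) = 36 + 10 = 46)
(f(4)*x)*14 = ((2 + 4)*46)*14 = (6*46)*14 = 276*14 = 3864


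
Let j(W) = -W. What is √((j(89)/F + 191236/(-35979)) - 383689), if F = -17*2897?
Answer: 2*I*√301174627147799624432223/1771929771 ≈ 619.43*I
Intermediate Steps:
F = -49249
√((j(89)/F + 191236/(-35979)) - 383689) = √((-1*89/(-49249) + 191236/(-35979)) - 383689) = √((-89*(-1/49249) + 191236*(-1/35979)) - 383689) = √((89/49249 - 191236/35979) - 383689) = √(-9414979633/1771929771 - 383689) = √(-679879376884852/1771929771) = 2*I*√301174627147799624432223/1771929771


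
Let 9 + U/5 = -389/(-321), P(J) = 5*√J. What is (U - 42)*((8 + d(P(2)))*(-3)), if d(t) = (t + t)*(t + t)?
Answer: 5404256/107 ≈ 50507.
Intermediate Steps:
d(t) = 4*t² (d(t) = (2*t)*(2*t) = 4*t²)
U = -12500/321 (U = -45 + 5*(-389/(-321)) = -45 + 5*(-389*(-1/321)) = -45 + 5*(389/321) = -45 + 1945/321 = -12500/321 ≈ -38.941)
(U - 42)*((8 + d(P(2)))*(-3)) = (-12500/321 - 42)*((8 + 4*(5*√2)²)*(-3)) = -25982*(8 + 4*50)*(-3)/321 = -25982*(8 + 200)*(-3)/321 = -5404256*(-3)/321 = -25982/321*(-624) = 5404256/107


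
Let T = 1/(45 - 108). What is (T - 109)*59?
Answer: -405212/63 ≈ -6431.9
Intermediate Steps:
T = -1/63 (T = 1/(-63) = -1/63 ≈ -0.015873)
(T - 109)*59 = (-1/63 - 109)*59 = -6868/63*59 = -405212/63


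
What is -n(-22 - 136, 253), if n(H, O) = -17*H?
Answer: -2686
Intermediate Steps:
-n(-22 - 136, 253) = -(-17)*(-22 - 136) = -(-17)*(-158) = -1*2686 = -2686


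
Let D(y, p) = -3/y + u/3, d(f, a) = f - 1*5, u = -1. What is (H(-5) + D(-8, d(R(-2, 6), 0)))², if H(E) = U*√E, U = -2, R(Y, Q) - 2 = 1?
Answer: (1 - 48*I*√5)²/576 ≈ -19.998 - 0.37268*I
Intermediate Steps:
R(Y, Q) = 3 (R(Y, Q) = 2 + 1 = 3)
d(f, a) = -5 + f (d(f, a) = f - 5 = -5 + f)
H(E) = -2*√E
D(y, p) = -⅓ - 3/y (D(y, p) = -3/y - 1/3 = -3/y - 1*⅓ = -3/y - ⅓ = -⅓ - 3/y)
(H(-5) + D(-8, d(R(-2, 6), 0)))² = (-2*I*√5 + (⅓)*(-9 - 1*(-8))/(-8))² = (-2*I*√5 + (⅓)*(-⅛)*(-9 + 8))² = (-2*I*√5 + (⅓)*(-⅛)*(-1))² = (-2*I*√5 + 1/24)² = (1/24 - 2*I*√5)²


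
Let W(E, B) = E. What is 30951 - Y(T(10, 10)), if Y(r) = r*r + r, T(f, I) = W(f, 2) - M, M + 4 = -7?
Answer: 30489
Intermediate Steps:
M = -11 (M = -4 - 7 = -11)
T(f, I) = 11 + f (T(f, I) = f - 1*(-11) = f + 11 = 11 + f)
Y(r) = r + r**2 (Y(r) = r**2 + r = r + r**2)
30951 - Y(T(10, 10)) = 30951 - (11 + 10)*(1 + (11 + 10)) = 30951 - 21*(1 + 21) = 30951 - 21*22 = 30951 - 1*462 = 30951 - 462 = 30489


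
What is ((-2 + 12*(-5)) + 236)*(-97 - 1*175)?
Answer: -47328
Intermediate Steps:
((-2 + 12*(-5)) + 236)*(-97 - 1*175) = ((-2 - 60) + 236)*(-97 - 175) = (-62 + 236)*(-272) = 174*(-272) = -47328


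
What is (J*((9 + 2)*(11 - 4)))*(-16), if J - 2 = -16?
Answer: 17248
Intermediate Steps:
J = -14 (J = 2 - 16 = -14)
(J*((9 + 2)*(11 - 4)))*(-16) = -14*(9 + 2)*(11 - 4)*(-16) = -154*7*(-16) = -14*77*(-16) = -1078*(-16) = 17248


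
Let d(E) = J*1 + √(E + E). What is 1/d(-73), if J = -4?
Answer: -2/81 - I*√146/162 ≈ -0.024691 - 0.074587*I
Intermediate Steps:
d(E) = -4 + √2*√E (d(E) = -4*1 + √(E + E) = -4 + √(2*E) = -4 + √2*√E)
1/d(-73) = 1/(-4 + √2*√(-73)) = 1/(-4 + √2*(I*√73)) = 1/(-4 + I*√146)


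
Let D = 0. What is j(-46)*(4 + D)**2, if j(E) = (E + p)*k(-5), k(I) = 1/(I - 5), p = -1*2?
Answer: 384/5 ≈ 76.800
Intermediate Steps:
p = -2
k(I) = 1/(-5 + I)
j(E) = 1/5 - E/10 (j(E) = (E - 2)/(-5 - 5) = (-2 + E)/(-10) = (-2 + E)*(-1/10) = 1/5 - E/10)
j(-46)*(4 + D)**2 = (1/5 - 1/10*(-46))*(4 + 0)**2 = (1/5 + 23/5)*4**2 = (24/5)*16 = 384/5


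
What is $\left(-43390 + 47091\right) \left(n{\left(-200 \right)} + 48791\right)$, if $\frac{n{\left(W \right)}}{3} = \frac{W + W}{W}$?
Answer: $180597697$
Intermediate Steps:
$n{\left(W \right)} = 6$ ($n{\left(W \right)} = 3 \frac{W + W}{W} = 3 \frac{2 W}{W} = 3 \cdot 2 = 6$)
$\left(-43390 + 47091\right) \left(n{\left(-200 \right)} + 48791\right) = \left(-43390 + 47091\right) \left(6 + 48791\right) = 3701 \cdot 48797 = 180597697$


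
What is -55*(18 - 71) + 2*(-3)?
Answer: 2909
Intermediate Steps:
-55*(18 - 71) + 2*(-3) = -55*(-53) - 6 = 2915 - 6 = 2909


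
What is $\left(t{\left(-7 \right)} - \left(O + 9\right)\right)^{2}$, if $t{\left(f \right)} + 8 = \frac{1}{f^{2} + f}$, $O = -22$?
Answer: $\frac{44521}{1764} \approx 25.239$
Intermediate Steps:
$t{\left(f \right)} = -8 + \frac{1}{f + f^{2}}$ ($t{\left(f \right)} = -8 + \frac{1}{f^{2} + f} = -8 + \frac{1}{f + f^{2}}$)
$\left(t{\left(-7 \right)} - \left(O + 9\right)\right)^{2} = \left(\frac{1 - -56 - 8 \left(-7\right)^{2}}{\left(-7\right) \left(1 - 7\right)} - \left(-22 + 9\right)\right)^{2} = \left(- \frac{1 + 56 - 392}{7 \left(-6\right)} - -13\right)^{2} = \left(\left(- \frac{1}{7}\right) \left(- \frac{1}{6}\right) \left(1 + 56 - 392\right) + 13\right)^{2} = \left(\left(- \frac{1}{7}\right) \left(- \frac{1}{6}\right) \left(-335\right) + 13\right)^{2} = \left(- \frac{335}{42} + 13\right)^{2} = \left(\frac{211}{42}\right)^{2} = \frac{44521}{1764}$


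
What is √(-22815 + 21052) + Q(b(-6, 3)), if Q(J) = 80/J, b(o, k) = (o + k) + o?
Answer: -80/9 + I*√1763 ≈ -8.8889 + 41.988*I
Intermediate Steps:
b(o, k) = k + 2*o (b(o, k) = (k + o) + o = k + 2*o)
√(-22815 + 21052) + Q(b(-6, 3)) = √(-22815 + 21052) + 80/(3 + 2*(-6)) = √(-1763) + 80/(3 - 12) = I*√1763 + 80/(-9) = I*√1763 + 80*(-⅑) = I*√1763 - 80/9 = -80/9 + I*√1763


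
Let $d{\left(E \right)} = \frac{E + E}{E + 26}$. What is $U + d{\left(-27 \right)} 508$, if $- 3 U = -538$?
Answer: $\frac{82834}{3} \approx 27611.0$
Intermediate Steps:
$U = \frac{538}{3}$ ($U = \left(- \frac{1}{3}\right) \left(-538\right) = \frac{538}{3} \approx 179.33$)
$d{\left(E \right)} = \frac{2 E}{26 + E}$
$U + d{\left(-27 \right)} 508 = \frac{538}{3} + 2 \left(-27\right) \frac{1}{26 - 27} \cdot 508 = \frac{538}{3} + 2 \left(-27\right) \frac{1}{-1} \cdot 508 = \frac{538}{3} + 2 \left(-27\right) \left(-1\right) 508 = \frac{538}{3} + 54 \cdot 508 = \frac{538}{3} + 27432 = \frac{82834}{3}$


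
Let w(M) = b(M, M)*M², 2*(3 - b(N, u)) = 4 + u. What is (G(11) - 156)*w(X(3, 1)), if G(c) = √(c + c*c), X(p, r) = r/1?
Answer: -78 + √33 ≈ -72.255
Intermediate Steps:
X(p, r) = r (X(p, r) = r*1 = r)
b(N, u) = 1 - u/2 (b(N, u) = 3 - (4 + u)/2 = 3 + (-2 - u/2) = 1 - u/2)
G(c) = √(c + c²)
w(M) = M²*(1 - M/2) (w(M) = (1 - M/2)*M² = M²*(1 - M/2))
(G(11) - 156)*w(X(3, 1)) = (√(11*(1 + 11)) - 156)*((½)*1²*(2 - 1*1)) = (√(11*12) - 156)*((½)*1*(2 - 1)) = (√132 - 156)*((½)*1*1) = (2*√33 - 156)*(½) = (-156 + 2*√33)*(½) = -78 + √33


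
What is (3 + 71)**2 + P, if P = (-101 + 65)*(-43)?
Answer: 7024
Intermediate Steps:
P = 1548 (P = -36*(-43) = 1548)
(3 + 71)**2 + P = (3 + 71)**2 + 1548 = 74**2 + 1548 = 5476 + 1548 = 7024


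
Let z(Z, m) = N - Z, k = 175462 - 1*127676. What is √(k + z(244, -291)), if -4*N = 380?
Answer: √47447 ≈ 217.82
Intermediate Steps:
k = 47786 (k = 175462 - 127676 = 47786)
N = -95 (N = -¼*380 = -95)
z(Z, m) = -95 - Z
√(k + z(244, -291)) = √(47786 + (-95 - 1*244)) = √(47786 + (-95 - 244)) = √(47786 - 339) = √47447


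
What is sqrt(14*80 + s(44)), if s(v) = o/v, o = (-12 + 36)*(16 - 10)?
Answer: 2*sqrt(33979)/11 ≈ 33.515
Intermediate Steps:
o = 144 (o = 24*6 = 144)
s(v) = 144/v
sqrt(14*80 + s(44)) = sqrt(14*80 + 144/44) = sqrt(1120 + 144*(1/44)) = sqrt(1120 + 36/11) = sqrt(12356/11) = 2*sqrt(33979)/11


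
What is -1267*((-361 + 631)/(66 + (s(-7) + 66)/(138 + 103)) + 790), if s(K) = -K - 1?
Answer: -2679217205/2663 ≈ -1.0061e+6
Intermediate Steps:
s(K) = -1 - K
-1267*((-361 + 631)/(66 + (s(-7) + 66)/(138 + 103)) + 790) = -1267*((-361 + 631)/(66 + ((-1 - 1*(-7)) + 66)/(138 + 103)) + 790) = -1267*(270/(66 + ((-1 + 7) + 66)/241) + 790) = -1267*(270/(66 + (6 + 66)*(1/241)) + 790) = -1267*(270/(66 + 72*(1/241)) + 790) = -1267*(270/(66 + 72/241) + 790) = -1267*(270/(15978/241) + 790) = -1267*(270*(241/15978) + 790) = -1267*(10845/2663 + 790) = -1267*2114615/2663 = -2679217205/2663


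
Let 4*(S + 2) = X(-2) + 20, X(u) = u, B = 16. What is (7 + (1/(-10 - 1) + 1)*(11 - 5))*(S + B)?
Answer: 5069/22 ≈ 230.41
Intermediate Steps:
S = 5/2 (S = -2 + (-2 + 20)/4 = -2 + (¼)*18 = -2 + 9/2 = 5/2 ≈ 2.5000)
(7 + (1/(-10 - 1) + 1)*(11 - 5))*(S + B) = (7 + (1/(-10 - 1) + 1)*(11 - 5))*(5/2 + 16) = (7 + (1/(-11) + 1)*6)*(37/2) = (7 + (-1/11 + 1)*6)*(37/2) = (7 + (10/11)*6)*(37/2) = (7 + 60/11)*(37/2) = (137/11)*(37/2) = 5069/22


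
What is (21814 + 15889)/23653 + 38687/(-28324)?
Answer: 152836161/669947572 ≈ 0.22813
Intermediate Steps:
(21814 + 15889)/23653 + 38687/(-28324) = 37703*(1/23653) + 38687*(-1/28324) = 37703/23653 - 38687/28324 = 152836161/669947572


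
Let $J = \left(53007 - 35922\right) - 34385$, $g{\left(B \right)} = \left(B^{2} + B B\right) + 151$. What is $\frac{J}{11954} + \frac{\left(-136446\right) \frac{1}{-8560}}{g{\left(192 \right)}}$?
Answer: $- \frac{2734740569129}{1889940071240} \approx -1.447$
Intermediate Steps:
$g{\left(B \right)} = 151 + 2 B^{2}$ ($g{\left(B \right)} = \left(B^{2} + B^{2}\right) + 151 = 2 B^{2} + 151 = 151 + 2 B^{2}$)
$J = -17300$ ($J = 17085 + \left(-41793 + 7408\right) = 17085 - 34385 = -17300$)
$\frac{J}{11954} + \frac{\left(-136446\right) \frac{1}{-8560}}{g{\left(192 \right)}} = - \frac{17300}{11954} + \frac{\left(-136446\right) \frac{1}{-8560}}{151 + 2 \cdot 192^{2}} = \left(-17300\right) \frac{1}{11954} + \frac{\left(-136446\right) \left(- \frac{1}{8560}\right)}{151 + 2 \cdot 36864} = - \frac{8650}{5977} + \frac{68223}{4280 \left(151 + 73728\right)} = - \frac{8650}{5977} + \frac{68223}{4280 \cdot 73879} = - \frac{8650}{5977} + \frac{68223}{4280} \cdot \frac{1}{73879} = - \frac{8650}{5977} + \frac{68223}{316202120} = - \frac{2734740569129}{1889940071240}$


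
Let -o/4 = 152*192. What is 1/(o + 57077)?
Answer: -1/59659 ≈ -1.6762e-5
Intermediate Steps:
o = -116736 (o = -608*192 = -4*29184 = -116736)
1/(o + 57077) = 1/(-116736 + 57077) = 1/(-59659) = -1/59659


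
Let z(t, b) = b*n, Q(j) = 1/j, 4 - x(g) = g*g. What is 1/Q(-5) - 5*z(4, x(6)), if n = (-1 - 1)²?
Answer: 635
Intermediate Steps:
x(g) = 4 - g² (x(g) = 4 - g*g = 4 - g²)
n = 4 (n = (-2)² = 4)
z(t, b) = 4*b (z(t, b) = b*4 = 4*b)
1/Q(-5) - 5*z(4, x(6)) = 1/(1/(-5)) - 20*(4 - 1*6²) = 1/(-⅕) - 20*(4 - 1*36) = -5 - 20*(4 - 36) = -5 - 20*(-32) = -5 - 5*(-128) = -5 + 640 = 635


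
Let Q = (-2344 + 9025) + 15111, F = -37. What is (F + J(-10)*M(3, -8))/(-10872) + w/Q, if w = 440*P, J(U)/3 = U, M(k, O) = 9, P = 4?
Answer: 269009/2467944 ≈ 0.10900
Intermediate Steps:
J(U) = 3*U
Q = 21792 (Q = 6681 + 15111 = 21792)
w = 1760 (w = 440*4 = 1760)
(F + J(-10)*M(3, -8))/(-10872) + w/Q = (-37 + (3*(-10))*9)/(-10872) + 1760/21792 = (-37 - 30*9)*(-1/10872) + 1760*(1/21792) = (-37 - 270)*(-1/10872) + 55/681 = -307*(-1/10872) + 55/681 = 307/10872 + 55/681 = 269009/2467944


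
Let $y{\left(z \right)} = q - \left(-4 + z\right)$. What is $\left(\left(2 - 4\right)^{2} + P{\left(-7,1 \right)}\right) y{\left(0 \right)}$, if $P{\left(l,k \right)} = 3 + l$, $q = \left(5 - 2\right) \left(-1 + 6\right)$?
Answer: $0$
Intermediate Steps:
$q = 15$ ($q = 3 \cdot 5 = 15$)
$y{\left(z \right)} = 19 - z$ ($y{\left(z \right)} = 15 - \left(-4 + z\right) = 19 - z$)
$\left(\left(2 - 4\right)^{2} + P{\left(-7,1 \right)}\right) y{\left(0 \right)} = \left(\left(2 - 4\right)^{2} + \left(3 - 7\right)\right) \left(19 - 0\right) = \left(\left(-2\right)^{2} - 4\right) \left(19 + 0\right) = \left(4 - 4\right) 19 = 0 \cdot 19 = 0$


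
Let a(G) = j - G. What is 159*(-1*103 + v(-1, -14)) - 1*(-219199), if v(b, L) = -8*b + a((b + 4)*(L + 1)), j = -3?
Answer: 209818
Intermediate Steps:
a(G) = -3 - G
v(b, L) = -3 - 8*b - (1 + L)*(4 + b) (v(b, L) = -8*b + (-3 - (b + 4)*(L + 1)) = -8*b + (-3 - (4 + b)*(1 + L)) = -8*b + (-3 - (1 + L)*(4 + b)) = -3 - 8*b - (1 + L)*(4 + b))
159*(-1*103 + v(-1, -14)) - 1*(-219199) = 159*(-1*103 + (-7 - 9*(-1) - 4*(-14) - 1*(-14)*(-1))) - 1*(-219199) = 159*(-103 + (-7 + 9 + 56 - 14)) + 219199 = 159*(-103 + 44) + 219199 = 159*(-59) + 219199 = -9381 + 219199 = 209818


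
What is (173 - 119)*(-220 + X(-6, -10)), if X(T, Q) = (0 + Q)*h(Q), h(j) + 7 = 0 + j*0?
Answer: -8100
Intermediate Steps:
h(j) = -7 (h(j) = -7 + (0 + j*0) = -7 + (0 + 0) = -7 + 0 = -7)
X(T, Q) = -7*Q (X(T, Q) = (0 + Q)*(-7) = Q*(-7) = -7*Q)
(173 - 119)*(-220 + X(-6, -10)) = (173 - 119)*(-220 - 7*(-10)) = 54*(-220 + 70) = 54*(-150) = -8100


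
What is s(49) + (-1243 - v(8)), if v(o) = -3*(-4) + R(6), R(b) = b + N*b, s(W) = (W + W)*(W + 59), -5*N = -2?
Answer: 46603/5 ≈ 9320.6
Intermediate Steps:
N = 2/5 (N = -1/5*(-2) = 2/5 ≈ 0.40000)
s(W) = 2*W*(59 + W) (s(W) = (2*W)*(59 + W) = 2*W*(59 + W))
R(b) = 7*b/5 (R(b) = b + 2*b/5 = 7*b/5)
v(o) = 102/5 (v(o) = -3*(-4) + (7/5)*6 = 12 + 42/5 = 102/5)
s(49) + (-1243 - v(8)) = 2*49*(59 + 49) + (-1243 - 1*102/5) = 2*49*108 + (-1243 - 102/5) = 10584 - 6317/5 = 46603/5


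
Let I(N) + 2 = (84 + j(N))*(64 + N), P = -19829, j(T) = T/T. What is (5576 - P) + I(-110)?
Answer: 21493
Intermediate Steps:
j(T) = 1
I(N) = 5438 + 85*N (I(N) = -2 + (84 + 1)*(64 + N) = -2 + 85*(64 + N) = -2 + (5440 + 85*N) = 5438 + 85*N)
(5576 - P) + I(-110) = (5576 - 1*(-19829)) + (5438 + 85*(-110)) = (5576 + 19829) + (5438 - 9350) = 25405 - 3912 = 21493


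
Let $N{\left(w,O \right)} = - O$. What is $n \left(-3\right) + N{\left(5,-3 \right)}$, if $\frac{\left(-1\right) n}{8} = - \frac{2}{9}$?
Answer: $- \frac{7}{3} \approx -2.3333$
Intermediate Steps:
$n = \frac{16}{9}$ ($n = - 8 \left(- \frac{2}{9}\right) = - 8 \left(\left(-2\right) \frac{1}{9}\right) = \left(-8\right) \left(- \frac{2}{9}\right) = \frac{16}{9} \approx 1.7778$)
$n \left(-3\right) + N{\left(5,-3 \right)} = \frac{16}{9} \left(-3\right) - -3 = - \frac{16}{3} + 3 = - \frac{7}{3}$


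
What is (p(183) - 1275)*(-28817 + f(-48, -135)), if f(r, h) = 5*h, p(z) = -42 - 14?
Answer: 39253852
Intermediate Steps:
p(z) = -56
(p(183) - 1275)*(-28817 + f(-48, -135)) = (-56 - 1275)*(-28817 + 5*(-135)) = -1331*(-28817 - 675) = -1331*(-29492) = 39253852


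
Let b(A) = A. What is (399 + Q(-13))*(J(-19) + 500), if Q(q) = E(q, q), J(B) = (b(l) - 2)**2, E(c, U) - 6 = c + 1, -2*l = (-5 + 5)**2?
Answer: 198072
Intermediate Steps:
l = 0 (l = -(-5 + 5)**2/2 = -1/2*0**2 = -1/2*0 = 0)
E(c, U) = 7 + c (E(c, U) = 6 + (c + 1) = 6 + (1 + c) = 7 + c)
J(B) = 4 (J(B) = (0 - 2)**2 = (-2)**2 = 4)
Q(q) = 7 + q
(399 + Q(-13))*(J(-19) + 500) = (399 + (7 - 13))*(4 + 500) = (399 - 6)*504 = 393*504 = 198072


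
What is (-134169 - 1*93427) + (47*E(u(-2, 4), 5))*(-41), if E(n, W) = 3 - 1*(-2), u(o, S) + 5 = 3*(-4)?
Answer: -237231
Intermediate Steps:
u(o, S) = -17 (u(o, S) = -5 + 3*(-4) = -5 - 12 = -17)
E(n, W) = 5 (E(n, W) = 3 + 2 = 5)
(-134169 - 1*93427) + (47*E(u(-2, 4), 5))*(-41) = (-134169 - 1*93427) + (47*5)*(-41) = (-134169 - 93427) + 235*(-41) = -227596 - 9635 = -237231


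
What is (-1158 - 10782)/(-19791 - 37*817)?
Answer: 597/2501 ≈ 0.23870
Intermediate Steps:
(-1158 - 10782)/(-19791 - 37*817) = -11940/(-19791 - 30229) = -11940/(-50020) = -11940*(-1/50020) = 597/2501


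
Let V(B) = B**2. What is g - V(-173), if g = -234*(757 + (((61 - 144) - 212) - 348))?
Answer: -56605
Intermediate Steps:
g = -26676 (g = -234*(757 + ((-83 - 212) - 348)) = -234*(757 + (-295 - 348)) = -234*(757 - 643) = -234*114 = -26676)
g - V(-173) = -26676 - 1*(-173)**2 = -26676 - 1*29929 = -26676 - 29929 = -56605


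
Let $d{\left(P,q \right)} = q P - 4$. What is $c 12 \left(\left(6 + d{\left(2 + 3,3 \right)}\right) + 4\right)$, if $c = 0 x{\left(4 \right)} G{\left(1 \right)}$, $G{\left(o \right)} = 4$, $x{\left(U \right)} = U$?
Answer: $0$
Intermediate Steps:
$d{\left(P,q \right)} = -4 + P q$ ($d{\left(P,q \right)} = P q - 4 = -4 + P q$)
$c = 0$ ($c = 0 \cdot 4 \cdot 4 = 0 \cdot 16 = 0$)
$c 12 \left(\left(6 + d{\left(2 + 3,3 \right)}\right) + 4\right) = 0 \cdot 12 \left(\left(6 - \left(4 - \left(2 + 3\right) 3\right)\right) + 4\right) = 0 \left(\left(6 + \left(-4 + 5 \cdot 3\right)\right) + 4\right) = 0 \left(\left(6 + \left(-4 + 15\right)\right) + 4\right) = 0 \left(\left(6 + 11\right) + 4\right) = 0 \left(17 + 4\right) = 0 \cdot 21 = 0$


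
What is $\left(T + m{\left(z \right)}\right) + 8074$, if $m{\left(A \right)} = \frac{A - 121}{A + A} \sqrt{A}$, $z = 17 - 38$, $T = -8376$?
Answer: $-302 + \frac{71 i \sqrt{21}}{21} \approx -302.0 + 15.493 i$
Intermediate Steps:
$z = -21$
$m{\left(A \right)} = \frac{-121 + A}{2 \sqrt{A}}$ ($m{\left(A \right)} = \frac{-121 + A}{2 A} \sqrt{A} = \frac{-121 + A}{2 \sqrt{A}}$)
$\left(T + m{\left(z \right)}\right) + 8074 = \left(-8376 + \frac{-121 - 21}{2 i \sqrt{21}}\right) + 8074 = \left(-8376 + \frac{1}{2} \left(- \frac{i \sqrt{21}}{21}\right) \left(-142\right)\right) + 8074 = \left(-8376 + \frac{71 i \sqrt{21}}{21}\right) + 8074 = -302 + \frac{71 i \sqrt{21}}{21}$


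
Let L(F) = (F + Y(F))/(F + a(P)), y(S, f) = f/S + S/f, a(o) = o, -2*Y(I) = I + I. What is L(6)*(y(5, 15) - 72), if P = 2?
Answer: 0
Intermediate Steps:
Y(I) = -I (Y(I) = -(I + I)/2 = -I)
y(S, f) = S/f + f/S
L(F) = 0 (L(F) = (F - F)/(F + 2) = 0/(2 + F) = 0)
L(6)*(y(5, 15) - 72) = 0*((5/15 + 15/5) - 72) = 0*((5*(1/15) + 15*(⅕)) - 72) = 0*((⅓ + 3) - 72) = 0*(10/3 - 72) = 0*(-206/3) = 0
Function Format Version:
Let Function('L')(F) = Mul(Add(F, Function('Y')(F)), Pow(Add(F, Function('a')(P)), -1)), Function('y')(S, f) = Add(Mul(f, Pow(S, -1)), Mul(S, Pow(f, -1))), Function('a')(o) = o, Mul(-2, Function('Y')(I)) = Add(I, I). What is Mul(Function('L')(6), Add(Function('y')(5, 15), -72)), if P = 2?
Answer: 0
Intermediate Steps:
Function('Y')(I) = Mul(-1, I) (Function('Y')(I) = Mul(Rational(-1, 2), Add(I, I)) = Mul(Rational(-1, 2), Mul(2, I)) = Mul(-1, I))
Function('y')(S, f) = Add(Mul(S, Pow(f, -1)), Mul(f, Pow(S, -1)))
Function('L')(F) = 0 (Function('L')(F) = Mul(Add(F, Mul(-1, F)), Pow(Add(F, 2), -1)) = Mul(0, Pow(Add(2, F), -1)) = 0)
Mul(Function('L')(6), Add(Function('y')(5, 15), -72)) = Mul(0, Add(Add(Mul(5, Pow(15, -1)), Mul(15, Pow(5, -1))), -72)) = Mul(0, Add(Add(Mul(5, Rational(1, 15)), Mul(15, Rational(1, 5))), -72)) = Mul(0, Add(Add(Rational(1, 3), 3), -72)) = Mul(0, Add(Rational(10, 3), -72)) = Mul(0, Rational(-206, 3)) = 0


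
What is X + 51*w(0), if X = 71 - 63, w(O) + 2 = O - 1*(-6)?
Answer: 212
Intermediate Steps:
w(O) = 4 + O (w(O) = -2 + (O - 1*(-6)) = -2 + (O + 6) = -2 + (6 + O) = 4 + O)
X = 8
X + 51*w(0) = 8 + 51*(4 + 0) = 8 + 51*4 = 8 + 204 = 212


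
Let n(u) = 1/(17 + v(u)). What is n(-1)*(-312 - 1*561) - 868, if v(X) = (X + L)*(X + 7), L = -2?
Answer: 5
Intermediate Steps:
v(X) = (-2 + X)*(7 + X) (v(X) = (X - 2)*(X + 7) = (-2 + X)*(7 + X))
n(u) = 1/(3 + u² + 5*u) (n(u) = 1/(17 + (-14 + u² + 5*u)) = 1/(3 + u² + 5*u))
n(-1)*(-312 - 1*561) - 868 = (-312 - 1*561)/(3 + (-1)² + 5*(-1)) - 868 = (-312 - 561)/(3 + 1 - 5) - 868 = -873/(-1) - 868 = -1*(-873) - 868 = 873 - 868 = 5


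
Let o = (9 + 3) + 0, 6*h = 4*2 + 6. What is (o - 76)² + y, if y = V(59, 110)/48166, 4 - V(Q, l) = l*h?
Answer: 295931525/72249 ≈ 4096.0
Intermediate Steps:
h = 7/3 (h = (4*2 + 6)/6 = (8 + 6)/6 = (⅙)*14 = 7/3 ≈ 2.3333)
o = 12 (o = 12 + 0 = 12)
V(Q, l) = 4 - 7*l/3 (V(Q, l) = 4 - l*7/3 = 4 - 7*l/3)
y = -379/72249 (y = (4 - 7/3*110)/48166 = (4 - 770/3)*(1/48166) = -758/3*1/48166 = -379/72249 ≈ -0.0052457)
(o - 76)² + y = (12 - 76)² - 379/72249 = (-64)² - 379/72249 = 4096 - 379/72249 = 295931525/72249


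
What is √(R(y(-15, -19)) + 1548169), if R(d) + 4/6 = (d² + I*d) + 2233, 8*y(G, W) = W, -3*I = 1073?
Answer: √893523705/24 ≈ 1245.5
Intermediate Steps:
I = -1073/3 (I = -⅓*1073 = -1073/3 ≈ -357.67)
y(G, W) = W/8
R(d) = 6697/3 + d² - 1073*d/3 (R(d) = -⅔ + ((d² - 1073*d/3) + 2233) = -⅔ + (2233 + d² - 1073*d/3) = 6697/3 + d² - 1073*d/3)
√(R(y(-15, -19)) + 1548169) = √((6697/3 + ((⅛)*(-19))² - 1073*(-19)/24) + 1548169) = √((6697/3 + (-19/8)² - 1073/3*(-19/8)) + 1548169) = √((6697/3 + 361/64 + 20387/24) + 1548169) = √(592787/192 + 1548169) = √(297841235/192) = √893523705/24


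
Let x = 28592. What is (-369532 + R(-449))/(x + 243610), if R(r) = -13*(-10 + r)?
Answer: -363565/272202 ≈ -1.3356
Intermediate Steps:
R(r) = 130 - 13*r
(-369532 + R(-449))/(x + 243610) = (-369532 + (130 - 13*(-449)))/(28592 + 243610) = (-369532 + (130 + 5837))/272202 = (-369532 + 5967)*(1/272202) = -363565*1/272202 = -363565/272202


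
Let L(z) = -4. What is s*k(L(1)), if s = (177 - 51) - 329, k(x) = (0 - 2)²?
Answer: -812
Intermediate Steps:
k(x) = 4 (k(x) = (-2)² = 4)
s = -203 (s = 126 - 329 = -203)
s*k(L(1)) = -203*4 = -812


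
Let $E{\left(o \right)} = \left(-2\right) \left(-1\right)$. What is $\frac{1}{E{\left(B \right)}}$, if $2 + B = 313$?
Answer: $\frac{1}{2} \approx 0.5$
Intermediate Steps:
$B = 311$ ($B = -2 + 313 = 311$)
$E{\left(o \right)} = 2$
$\frac{1}{E{\left(B \right)}} = \frac{1}{2}$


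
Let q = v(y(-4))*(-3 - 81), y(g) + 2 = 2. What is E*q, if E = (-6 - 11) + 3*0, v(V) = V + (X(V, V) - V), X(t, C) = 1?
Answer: 1428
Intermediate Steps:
y(g) = 0 (y(g) = -2 + 2 = 0)
v(V) = 1 (v(V) = V + (1 - V) = 1)
q = -84 (q = 1*(-3 - 81) = 1*(-84) = -84)
E = -17 (E = -17 + 0 = -17)
E*q = -17*(-84) = 1428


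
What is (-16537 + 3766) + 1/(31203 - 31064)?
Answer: -1775168/139 ≈ -12771.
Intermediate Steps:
(-16537 + 3766) + 1/(31203 - 31064) = -12771 + 1/139 = -1775168/139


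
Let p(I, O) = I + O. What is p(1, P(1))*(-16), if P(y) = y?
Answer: -32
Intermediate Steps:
p(1, P(1))*(-16) = (1 + 1)*(-16) = 2*(-16) = -32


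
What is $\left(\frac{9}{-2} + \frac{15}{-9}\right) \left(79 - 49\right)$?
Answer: $-185$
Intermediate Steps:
$\left(\frac{9}{-2} + \frac{15}{-9}\right) \left(79 - 49\right) = \left(9 \left(- \frac{1}{2}\right) + 15 \left(- \frac{1}{9}\right)\right) 30 = \left(- \frac{9}{2} - \frac{5}{3}\right) 30 = \left(- \frac{37}{6}\right) 30 = -185$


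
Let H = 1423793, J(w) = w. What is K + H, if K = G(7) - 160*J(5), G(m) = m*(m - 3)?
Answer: 1423021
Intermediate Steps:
G(m) = m*(-3 + m)
K = -772 (K = 7*(-3 + 7) - 160*5 = 7*4 - 800 = 28 - 800 = -772)
K + H = -772 + 1423793 = 1423021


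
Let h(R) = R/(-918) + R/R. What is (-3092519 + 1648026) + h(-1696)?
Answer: -663020980/459 ≈ -1.4445e+6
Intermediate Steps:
h(R) = 1 - R/918 (h(R) = R*(-1/918) + 1 = -R/918 + 1 = 1 - R/918)
(-3092519 + 1648026) + h(-1696) = (-3092519 + 1648026) + (1 - 1/918*(-1696)) = -1444493 + (1 + 848/459) = -1444493 + 1307/459 = -663020980/459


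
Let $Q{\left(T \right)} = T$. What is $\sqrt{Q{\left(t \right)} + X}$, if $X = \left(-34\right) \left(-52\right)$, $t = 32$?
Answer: $30 \sqrt{2} \approx 42.426$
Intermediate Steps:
$X = 1768$
$\sqrt{Q{\left(t \right)} + X} = \sqrt{32 + 1768} = \sqrt{1800} = 30 \sqrt{2}$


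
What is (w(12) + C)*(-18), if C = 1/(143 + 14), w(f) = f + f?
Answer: -67842/157 ≈ -432.11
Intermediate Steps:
w(f) = 2*f
C = 1/157 ≈ 0.0063694
(w(12) + C)*(-18) = (2*12 + 1/157)*(-18) = (24 + 1/157)*(-18) = (3769/157)*(-18) = -67842/157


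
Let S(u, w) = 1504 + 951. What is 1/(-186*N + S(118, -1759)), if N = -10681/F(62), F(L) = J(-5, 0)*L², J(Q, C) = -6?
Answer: 124/293739 ≈ 0.00042214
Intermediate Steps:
S(u, w) = 2455
F(L) = -6*L²
N = 10681/23064 (N = -10681/((-6*62²)) = -10681/((-6*3844)) = -10681/(-23064) = -10681*(-1/23064) = 10681/23064 ≈ 0.46310)
1/(-186*N + S(118, -1759)) = 1/(-186*10681/23064 + 2455) = 1/(-10681/124 + 2455) = 1/(293739/124) = 124/293739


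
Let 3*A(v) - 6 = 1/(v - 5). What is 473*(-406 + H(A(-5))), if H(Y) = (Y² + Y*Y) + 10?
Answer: -82642087/450 ≈ -1.8365e+5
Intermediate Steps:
A(v) = 2 + 1/(3*(-5 + v)) (A(v) = 2 + 1/(3*(v - 5)) = 2 + 1/(3*(-5 + v)))
H(Y) = 10 + 2*Y² (H(Y) = (Y² + Y²) + 10 = 2*Y² + 10 = 10 + 2*Y²)
473*(-406 + H(A(-5))) = 473*(-406 + (10 + 2*((-29 + 6*(-5))/(3*(-5 - 5)))²)) = 473*(-406 + (10 + 2*((⅓)*(-29 - 30)/(-10))²)) = 473*(-406 + (10 + 2*((⅓)*(-⅒)*(-59))²)) = 473*(-406 + (10 + 2*(59/30)²)) = 473*(-406 + (10 + 2*(3481/900))) = 473*(-406 + (10 + 3481/450)) = 473*(-406 + 7981/450) = 473*(-174719/450) = -82642087/450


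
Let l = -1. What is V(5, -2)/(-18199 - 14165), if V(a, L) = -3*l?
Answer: -1/10788 ≈ -9.2696e-5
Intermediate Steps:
V(a, L) = 3 (V(a, L) = -3*(-1) = 3)
V(5, -2)/(-18199 - 14165) = 3/(-18199 - 14165) = 3/(-32364) = 3*(-1/32364) = -1/10788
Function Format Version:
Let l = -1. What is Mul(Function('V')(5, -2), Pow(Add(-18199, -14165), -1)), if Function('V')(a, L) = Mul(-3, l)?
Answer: Rational(-1, 10788) ≈ -9.2696e-5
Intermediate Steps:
Function('V')(a, L) = 3 (Function('V')(a, L) = Mul(-3, -1) = 3)
Mul(Function('V')(5, -2), Pow(Add(-18199, -14165), -1)) = Mul(3, Pow(Add(-18199, -14165), -1)) = Mul(3, Pow(-32364, -1)) = Mul(3, Rational(-1, 32364)) = Rational(-1, 10788)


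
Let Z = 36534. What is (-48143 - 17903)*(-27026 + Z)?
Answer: -627965368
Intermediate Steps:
(-48143 - 17903)*(-27026 + Z) = (-48143 - 17903)*(-27026 + 36534) = -66046*9508 = -627965368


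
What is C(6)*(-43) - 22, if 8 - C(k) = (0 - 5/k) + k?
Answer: -863/6 ≈ -143.83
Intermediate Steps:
C(k) = 8 - k + 5/k (C(k) = 8 - ((0 - 5/k) + k) = 8 - (-5/k + k) = 8 - (k - 5/k) = 8 + (-k + 5/k) = 8 - k + 5/k)
C(6)*(-43) - 22 = (8 - 1*6 + 5/6)*(-43) - 22 = (8 - 6 + 5*(⅙))*(-43) - 22 = (8 - 6 + ⅚)*(-43) - 22 = (17/6)*(-43) - 22 = -731/6 - 22 = -863/6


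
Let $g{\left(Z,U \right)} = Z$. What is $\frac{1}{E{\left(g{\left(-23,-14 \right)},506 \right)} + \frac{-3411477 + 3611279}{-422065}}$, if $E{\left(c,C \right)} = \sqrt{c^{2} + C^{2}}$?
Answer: $\frac{84329431130}{45704157779047921} + \frac{4097193877175 \sqrt{485}}{45704157779047921} \approx 0.0019761$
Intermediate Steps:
$E{\left(c,C \right)} = \sqrt{C^{2} + c^{2}}$
$\frac{1}{E{\left(g{\left(-23,-14 \right)},506 \right)} + \frac{-3411477 + 3611279}{-422065}} = \frac{1}{\sqrt{506^{2} + \left(-23\right)^{2}} + \frac{-3411477 + 3611279}{-422065}} = \frac{1}{\sqrt{256036 + 529} + 199802 \left(- \frac{1}{422065}\right)} = \frac{1}{\sqrt{256565} - \frac{199802}{422065}} = \frac{1}{23 \sqrt{485} - \frac{199802}{422065}} = \frac{1}{- \frac{199802}{422065} + 23 \sqrt{485}}$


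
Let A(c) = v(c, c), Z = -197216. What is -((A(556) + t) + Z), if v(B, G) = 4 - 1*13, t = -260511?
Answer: 457736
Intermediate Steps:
v(B, G) = -9 (v(B, G) = 4 - 13 = -9)
A(c) = -9
-((A(556) + t) + Z) = -((-9 - 260511) - 197216) = -(-260520 - 197216) = -1*(-457736) = 457736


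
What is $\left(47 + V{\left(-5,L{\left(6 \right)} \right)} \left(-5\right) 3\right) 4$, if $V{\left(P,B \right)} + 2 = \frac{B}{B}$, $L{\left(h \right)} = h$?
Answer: $248$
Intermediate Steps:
$V{\left(P,B \right)} = -1$ ($V{\left(P,B \right)} = -2 + \frac{B}{B} = -2 + 1 = -1$)
$\left(47 + V{\left(-5,L{\left(6 \right)} \right)} \left(-5\right) 3\right) 4 = \left(47 + \left(-1\right) \left(-5\right) 3\right) 4 = \left(47 + 5 \cdot 3\right) 4 = \left(47 + 15\right) 4 = 62 \cdot 4 = 248$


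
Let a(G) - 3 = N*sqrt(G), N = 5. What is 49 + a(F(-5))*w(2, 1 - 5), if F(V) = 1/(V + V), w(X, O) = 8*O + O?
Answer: -59 - 18*I*sqrt(10) ≈ -59.0 - 56.921*I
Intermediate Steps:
w(X, O) = 9*O
F(V) = 1/(2*V)
a(G) = 3 + 5*sqrt(G)
49 + a(F(-5))*w(2, 1 - 5) = 49 + (3 + 5*sqrt((1/2)/(-5)))*(9*(1 - 5)) = 49 + (3 + 5*sqrt((1/2)*(-1/5)))*(9*(-4)) = 49 + (3 + 5*sqrt(-1/10))*(-36) = 49 + (3 + 5*(I*sqrt(10)/10))*(-36) = 49 + (3 + I*sqrt(10)/2)*(-36) = 49 + (-108 - 18*I*sqrt(10)) = -59 - 18*I*sqrt(10)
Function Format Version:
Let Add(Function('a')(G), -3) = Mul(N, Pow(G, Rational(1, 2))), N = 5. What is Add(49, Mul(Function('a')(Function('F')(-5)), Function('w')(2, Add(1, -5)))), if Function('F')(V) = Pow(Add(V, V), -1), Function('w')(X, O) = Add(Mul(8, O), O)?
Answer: Add(-59, Mul(-18, I, Pow(10, Rational(1, 2)))) ≈ Add(-59.000, Mul(-56.921, I))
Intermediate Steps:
Function('w')(X, O) = Mul(9, O)
Function('F')(V) = Mul(Rational(1, 2), Pow(V, -1)) (Function('F')(V) = Pow(Mul(2, V), -1) = Mul(Rational(1, 2), Pow(V, -1)))
Function('a')(G) = Add(3, Mul(5, Pow(G, Rational(1, 2))))
Add(49, Mul(Function('a')(Function('F')(-5)), Function('w')(2, Add(1, -5)))) = Add(49, Mul(Add(3, Mul(5, Pow(Mul(Rational(1, 2), Pow(-5, -1)), Rational(1, 2)))), Mul(9, Add(1, -5)))) = Add(49, Mul(Add(3, Mul(5, Pow(Mul(Rational(1, 2), Rational(-1, 5)), Rational(1, 2)))), Mul(9, -4))) = Add(49, Mul(Add(3, Mul(5, Pow(Rational(-1, 10), Rational(1, 2)))), -36)) = Add(49, Mul(Add(3, Mul(5, Mul(Rational(1, 10), I, Pow(10, Rational(1, 2))))), -36)) = Add(49, Mul(Add(3, Mul(Rational(1, 2), I, Pow(10, Rational(1, 2)))), -36)) = Add(49, Add(-108, Mul(-18, I, Pow(10, Rational(1, 2))))) = Add(-59, Mul(-18, I, Pow(10, Rational(1, 2))))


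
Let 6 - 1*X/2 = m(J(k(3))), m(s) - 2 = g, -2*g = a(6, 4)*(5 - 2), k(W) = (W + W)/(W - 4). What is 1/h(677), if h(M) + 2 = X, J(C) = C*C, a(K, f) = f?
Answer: 1/18 ≈ 0.055556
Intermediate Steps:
k(W) = 2*W/(-4 + W) (k(W) = (2*W)/(-4 + W) = 2*W/(-4 + W))
g = -6 (g = -2*(5 - 2) = -2*3 = -½*12 = -6)
J(C) = C²
m(s) = -4 (m(s) = 2 - 6 = -4)
X = 20 (X = 12 - 2*(-4) = 12 + 8 = 20)
h(M) = 18 (h(M) = -2 + 20 = 18)
1/h(677) = 1/18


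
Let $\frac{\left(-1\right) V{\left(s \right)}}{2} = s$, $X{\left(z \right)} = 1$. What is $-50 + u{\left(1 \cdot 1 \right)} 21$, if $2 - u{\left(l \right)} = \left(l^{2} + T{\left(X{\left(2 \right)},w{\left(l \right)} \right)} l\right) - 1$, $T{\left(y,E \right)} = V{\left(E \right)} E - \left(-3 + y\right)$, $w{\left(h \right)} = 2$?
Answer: $118$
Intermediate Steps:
$V{\left(s \right)} = - 2 s$
$T{\left(y,E \right)} = 3 - y - 2 E^{2}$ ($T{\left(y,E \right)} = - 2 E E - \left(-3 + y\right) = - 2 E^{2} - \left(-3 + y\right) = 3 - y - 2 E^{2}$)
$u{\left(l \right)} = 3 - l^{2} + 6 l$ ($u{\left(l \right)} = 2 - \left(\left(l^{2} + \left(3 - 1 - 2 \cdot 2^{2}\right) l\right) - 1\right) = 2 - \left(\left(l^{2} + \left(3 - 1 - 8\right) l\right) - 1\right) = 2 - \left(\left(l^{2} - 6 l\right) - 1\right) = 2 - \left(-1 + l^{2} - 6 l\right) = 2 + \left(1 - l^{2} + 6 l\right) = 3 - l^{2} + 6 l$)
$-50 + u{\left(1 \cdot 1 \right)} 21 = -50 + \left(3 - \left(1 \cdot 1\right)^{2} + 6 \cdot 1 \cdot 1\right) 21 = -50 + \left(3 - 1^{2} + 6 \cdot 1\right) 21 = -50 + \left(3 - 1 + 6\right) 21 = -50 + 8 \cdot 21 = -50 + 168 = 118$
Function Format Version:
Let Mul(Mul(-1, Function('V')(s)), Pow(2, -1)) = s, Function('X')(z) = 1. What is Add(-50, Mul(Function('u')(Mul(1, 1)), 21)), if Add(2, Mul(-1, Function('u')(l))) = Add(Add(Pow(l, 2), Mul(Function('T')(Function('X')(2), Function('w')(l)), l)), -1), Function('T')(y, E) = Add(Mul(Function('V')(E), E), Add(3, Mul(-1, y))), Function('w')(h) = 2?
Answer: 118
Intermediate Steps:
Function('V')(s) = Mul(-2, s)
Function('T')(y, E) = Add(3, Mul(-1, y), Mul(-2, Pow(E, 2))) (Function('T')(y, E) = Add(Mul(Mul(-2, E), E), Add(3, Mul(-1, y))) = Add(Mul(-2, Pow(E, 2)), Add(3, Mul(-1, y))) = Add(3, Mul(-1, y), Mul(-2, Pow(E, 2))))
Function('u')(l) = Add(3, Mul(-1, Pow(l, 2)), Mul(6, l)) (Function('u')(l) = Add(2, Mul(-1, Add(Add(Pow(l, 2), Mul(Add(3, Mul(-1, 1), Mul(-2, Pow(2, 2))), l)), -1))) = Add(2, Mul(-1, Add(Add(Pow(l, 2), Mul(Add(3, -1, Mul(-2, 4)), l)), -1))) = Add(2, Mul(-1, Add(Add(Pow(l, 2), Mul(Add(3, -1, -8), l)), -1))) = Add(2, Mul(-1, Add(Add(Pow(l, 2), Mul(-6, l)), -1))) = Add(2, Mul(-1, Add(-1, Pow(l, 2), Mul(-6, l)))) = Add(2, Add(1, Mul(-1, Pow(l, 2)), Mul(6, l))) = Add(3, Mul(-1, Pow(l, 2)), Mul(6, l)))
Add(-50, Mul(Function('u')(Mul(1, 1)), 21)) = Add(-50, Mul(Add(3, Mul(-1, Pow(Mul(1, 1), 2)), Mul(6, Mul(1, 1))), 21)) = Add(-50, Mul(Add(3, Mul(-1, Pow(1, 2)), Mul(6, 1)), 21)) = Add(-50, Mul(Add(3, Mul(-1, 1), 6), 21)) = Add(-50, Mul(Add(3, -1, 6), 21)) = Add(-50, Mul(8, 21)) = Add(-50, 168) = 118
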